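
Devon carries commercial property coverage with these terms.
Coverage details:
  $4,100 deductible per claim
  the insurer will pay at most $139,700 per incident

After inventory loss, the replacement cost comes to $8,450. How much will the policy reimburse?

$4,350

Subtract the deductible: $8,450 − $4,100 = $4,350.
$4,350 is within the $139,700 limit, so the insurer pays $4,350.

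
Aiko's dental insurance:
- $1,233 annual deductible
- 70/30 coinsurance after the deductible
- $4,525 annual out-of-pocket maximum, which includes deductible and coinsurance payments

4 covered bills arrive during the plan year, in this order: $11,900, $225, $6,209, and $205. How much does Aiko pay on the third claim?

Bill 1, $11,900: deductible takes $1,233, $10,667 remains; coinsurance $10,667 × 30% = $3,200.10. Patient owes $4,433.10 (running OOP $4,433.10).
Bill 2, $225: deductible met; 30% of $225 = $67.50. Patient owes $67.50 (running OOP $4,500.60).
Bill 3, $6,209: 30% coinsurance on $6,209 = $1,862.70. Adding that to $4,500.60 gives $6,363.30, past the $4,525 cap; patient pays only $4,525 − $4,500.60 = $24.40.

$24.40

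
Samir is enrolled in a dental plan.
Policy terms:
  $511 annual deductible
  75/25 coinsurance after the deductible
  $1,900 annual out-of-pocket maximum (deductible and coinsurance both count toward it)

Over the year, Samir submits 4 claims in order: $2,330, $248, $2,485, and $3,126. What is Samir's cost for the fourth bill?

Bill 1, $2,330: $511 finishes the deductible; $1,819 goes to coinsurance; patient's 25% is $454.75. Patient pays $965.75; OOP now $965.75.
Bill 2, $248: deductible already satisfied, so patient's share is 25% × $248 = $62. Cost to patient: $62. OOP to date $1,027.75.
Bill 3, $2,485: deductible met; 25% of $2,485 = $621.25. Patient pays $621.25; OOP now $1,649.
Bill 4, $3,126: 25% coinsurance on $3,126 = $781.50. That would push OOP to $2,430.50, over the $1,900 cap, so patient pays $1,900 − $1,649 = $251.

$251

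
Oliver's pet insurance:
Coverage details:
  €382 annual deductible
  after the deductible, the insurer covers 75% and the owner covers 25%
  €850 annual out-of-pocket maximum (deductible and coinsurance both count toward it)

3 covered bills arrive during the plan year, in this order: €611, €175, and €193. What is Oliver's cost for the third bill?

€48.25

Bill 1, €611: deductible takes €382, €229 remains; 25% of €229 = €57.25. Owner pays €439.25; OOP now €439.25.
Bill 2, €175: deductible met; 25% of €175 = €43.75. Owner owes €43.75 (running OOP €483).
Bill 3, €193: deductible already satisfied, so owner's share is 25% × €193 = €48.25. Owner owes €48.25 (running OOP €531.25).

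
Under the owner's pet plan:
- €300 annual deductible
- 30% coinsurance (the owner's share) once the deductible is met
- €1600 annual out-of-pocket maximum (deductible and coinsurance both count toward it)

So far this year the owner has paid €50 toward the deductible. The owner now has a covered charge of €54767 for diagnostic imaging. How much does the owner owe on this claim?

Remaining deductible: €300 − €50 = €250.
After the €250 deductible portion, €54767 − €250 = €54517 is subject to coinsurance.
30% of €54517 = €16355.10 falls to the owner.
So the owner owes €250 + €16355.10 = €16605.10 before any cap.
Adding €16605.10 to the €50 already spent would give €16655.10, which exceeds the €1600 cap; the owner pays just €1600 − €50 = €1550.

€1550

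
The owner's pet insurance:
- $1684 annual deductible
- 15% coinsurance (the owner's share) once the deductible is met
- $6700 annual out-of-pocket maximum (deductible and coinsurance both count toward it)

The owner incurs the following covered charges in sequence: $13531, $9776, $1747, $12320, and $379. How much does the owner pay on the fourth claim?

Bill 1, $13531: $1684 finishes the deductible; $11847 goes to coinsurance; owner's 15% is $1777.05. Owner pays $3461.05; OOP now $3461.05.
Bill 2, $9776: 15% coinsurance on $9776 = $1466.40. Cost to owner: $1466.40. OOP to date $4927.45.
Bill 3, $1747: deductible already satisfied, so owner's share is 15% × $1747 = $262.05. Cost to owner: $262.05. OOP to date $5189.50.
Bill 4, $12320: 15% coinsurance on $12320 = $1848. Adding that to $5189.50 gives $7037.50, past the $6700 cap; owner pays only $6700 − $5189.50 = $1510.50.

$1510.50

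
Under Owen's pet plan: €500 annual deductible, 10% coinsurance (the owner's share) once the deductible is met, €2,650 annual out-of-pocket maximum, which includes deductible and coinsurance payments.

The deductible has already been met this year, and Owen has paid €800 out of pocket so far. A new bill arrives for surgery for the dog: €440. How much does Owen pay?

With the deductible met, the entire €440 is subject to coinsurance.
10% of €440 = €44 falls to the owner.
Total out-of-pocket so far would be €800 + €44 = €844, below the €2,650 cap — no reduction.

€44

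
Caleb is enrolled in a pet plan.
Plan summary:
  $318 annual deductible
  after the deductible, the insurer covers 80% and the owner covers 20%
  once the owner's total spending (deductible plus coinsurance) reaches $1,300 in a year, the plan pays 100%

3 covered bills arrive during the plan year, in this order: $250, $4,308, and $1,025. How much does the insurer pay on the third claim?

Claim 1 ($250): fully absorbed by the deductible. Cost to owner: $250. OOP to date $250. Plan pays $250 − $250 = $0.
Claim 2 ($4,308): $68 finishes the deductible; $4,240 goes to coinsurance; coinsurance $4,240 × 20% = $848. Cost to owner: $916. OOP to date $1,166. Insurer: $4,308 − $916 = $3,392.
Claim 3 ($1,025): 20% coinsurance on $1,025 = $205. That would push OOP to $1,371, over the $1,300 cap, so owner pays $1,300 − $1,166 = $134. Plan pays $1,025 − $134 = $891.

$891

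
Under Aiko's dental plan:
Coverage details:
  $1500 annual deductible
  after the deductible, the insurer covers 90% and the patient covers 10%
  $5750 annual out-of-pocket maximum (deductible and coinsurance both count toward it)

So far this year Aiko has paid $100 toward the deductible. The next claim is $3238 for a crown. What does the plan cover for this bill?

Remaining deductible: $1500 − $100 = $1400.
The remaining $1838 (= $3238 − $1400) moves to coinsurance.
10% of $1838 = $183.80 falls to the patient.
That puts the patient's cost at $1400 + $183.80 = $1583.80 before any cap.
Cumulative spending $100 + $1583.80 = $1683.80 stays under the $5750 maximum.
The insurer covers the remainder: $3238 − $1583.80 = $1654.20.

$1654.20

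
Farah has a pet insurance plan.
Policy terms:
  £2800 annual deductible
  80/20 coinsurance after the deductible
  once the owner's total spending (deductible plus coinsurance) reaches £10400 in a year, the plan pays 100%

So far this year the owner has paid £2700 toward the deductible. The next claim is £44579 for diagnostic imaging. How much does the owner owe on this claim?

Remaining deductible: £2800 − £2700 = £100.
The remaining £44479 (= £44579 − £100) moves to coinsurance.
20% of £44479 = £8895.80 falls to the owner.
That puts the owner's cost at £100 + £8895.80 = £8995.80 before any cap.
Year-to-date out-of-pocket would reach £2700 + £8995.80 = £11695.80, above the £10400 maximum, so the owner pays only £10400 − £2700 = £7700.

£7700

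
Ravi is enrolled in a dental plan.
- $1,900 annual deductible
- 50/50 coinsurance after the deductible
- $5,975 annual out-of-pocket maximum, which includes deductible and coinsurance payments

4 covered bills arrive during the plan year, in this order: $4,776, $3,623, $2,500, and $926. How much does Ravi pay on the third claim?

Claim 1 — $4,776: deductible takes $1,900, $2,876 remains; patient's 50% is $1,438. Patient pays $3,338; OOP now $3,338.
Claim 2 — $3,623: deductible met; 50% of $3,623 = $1,811.50. Patient owes $1,811.50 (running OOP $5,149.50).
Claim 3 — $2,500: 50% coinsurance on $2,500 = $1,250. That would push OOP to $6,399.50, over the $5,975 cap, so patient pays $5,975 − $5,149.50 = $825.50.

$825.50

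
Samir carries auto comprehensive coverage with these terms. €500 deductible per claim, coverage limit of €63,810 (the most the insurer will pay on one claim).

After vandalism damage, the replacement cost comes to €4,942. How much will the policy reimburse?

Less the €500 deductible: €4,942 − €500 = €4,442.
That's under the €63,810 cap, so the insurer reimburses the full €4,442.

€4,442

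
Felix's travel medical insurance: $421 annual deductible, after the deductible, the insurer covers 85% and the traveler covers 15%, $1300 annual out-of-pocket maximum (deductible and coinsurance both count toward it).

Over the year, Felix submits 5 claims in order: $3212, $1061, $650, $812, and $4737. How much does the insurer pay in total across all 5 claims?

$9172

Bill 1, $3212: deductible takes $421, $2791 remains; traveler's 15% is $418.65. Traveler pays $839.65; OOP now $839.65. Plan pays $3212 − $839.65 = $2372.35.
Bill 2, $1061: deductible met; 15% of $1061 = $159.15. Cost to traveler: $159.15. OOP to date $998.80. Plan pays $1061 − $159.15 = $901.85.
Bill 3, $650: 15% coinsurance on $650 = $97.50. Cost to traveler: $97.50. OOP to date $1096.30. Insurer: $650 − $97.50 = $552.50.
Bill 4, $812: deductible met; 15% of $812 = $121.80. Traveler owes $121.80 (running OOP $1218.10). Plan pays $812 − $121.80 = $690.20.
Bill 5, $4737: deductible already satisfied, so traveler's share is 15% × $4737 = $710.55. Adding that to $1218.10 gives $1928.65, past the $1300 cap; traveler pays only $1300 − $1218.10 = $81.90. Plan pays $4737 − $81.90 = $4655.10.
Insurer total = bills − traveler's total = $10472 − $1300 = $9172.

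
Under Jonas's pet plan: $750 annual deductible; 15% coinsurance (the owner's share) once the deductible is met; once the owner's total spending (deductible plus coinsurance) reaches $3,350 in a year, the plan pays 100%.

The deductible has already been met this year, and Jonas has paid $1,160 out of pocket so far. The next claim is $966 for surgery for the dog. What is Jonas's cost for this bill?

$144.90

With the deductible met, the entire $966 is subject to coinsurance.
15% of $966 = $144.90 falls to the owner.
Total out-of-pocket so far would be $1,160 + $144.90 = $1,304.90, below the $3,350 cap — no reduction.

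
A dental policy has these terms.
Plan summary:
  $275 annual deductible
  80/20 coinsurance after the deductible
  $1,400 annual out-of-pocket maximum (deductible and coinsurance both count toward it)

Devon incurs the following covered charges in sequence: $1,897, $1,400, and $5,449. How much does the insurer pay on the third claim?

Bill 1, $1,897: $275 finishes the deductible; $1,622 goes to coinsurance; coinsurance $1,622 × 20% = $324.40. Patient pays $599.40; OOP now $599.40. Plan pays $1,897 − $599.40 = $1,297.60.
Bill 2, $1,400: deductible met; 20% of $1,400 = $280. Patient pays $280; OOP now $879.40. Plan pays $1,400 − $280 = $1,120.
Bill 3, $5,449: 20% coinsurance on $5,449 = $1,089.80. That would push OOP to $1,969.20, over the $1,400 cap, so patient pays $1,400 − $879.40 = $520.60. Insurer: $5,449 − $520.60 = $4,928.40.

$4,928.40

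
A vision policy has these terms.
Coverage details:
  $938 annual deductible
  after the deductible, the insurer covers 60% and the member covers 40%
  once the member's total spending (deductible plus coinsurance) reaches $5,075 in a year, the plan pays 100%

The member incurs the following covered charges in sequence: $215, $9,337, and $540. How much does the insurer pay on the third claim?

Claim 1 — $215: all of it applies to the deductible. Member pays $215; OOP now $215. Insurer: $215 − $215 = $0.
Claim 2 — $9,337: $723 to deductible, leaving $8,614; member's 40% is $3,445.60. Cost to member: $4,168.60. OOP to date $4,383.60. Plan pays $9,337 − $4,168.60 = $5,168.40.
Claim 3 — $540: 40% coinsurance on $540 = $216. Member owes $216 (running OOP $4,599.60). Plan pays $540 − $216 = $324.

$324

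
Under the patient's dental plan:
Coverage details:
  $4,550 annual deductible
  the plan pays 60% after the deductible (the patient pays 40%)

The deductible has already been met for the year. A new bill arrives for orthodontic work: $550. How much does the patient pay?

$220

The deductible is already satisfied, so the full bill goes to coinsurance.
Coinsurance: $550 × 40% = $220.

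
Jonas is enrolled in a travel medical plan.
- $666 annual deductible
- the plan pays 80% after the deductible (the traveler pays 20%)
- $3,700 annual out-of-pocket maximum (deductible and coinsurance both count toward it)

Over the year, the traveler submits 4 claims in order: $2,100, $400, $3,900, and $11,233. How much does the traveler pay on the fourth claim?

$1,887.20

#1 ($2,100): $666 to deductible, leaving $1,434; traveler's 20% is $286.80. Traveler pays $952.80; OOP now $952.80.
#2 ($400): deductible met; 20% of $400 = $80. Cost to traveler: $80. OOP to date $1,032.80.
#3 ($3,900): 20% coinsurance on $3,900 = $780. Traveler owes $780 (running OOP $1,812.80).
#4 ($11,233): 20% coinsurance on $11,233 = $2,246.60. OOP would hit $4,059.40 > $3,700, so the cap limits the traveler to $3,700 − $1,812.80 = $1,887.20.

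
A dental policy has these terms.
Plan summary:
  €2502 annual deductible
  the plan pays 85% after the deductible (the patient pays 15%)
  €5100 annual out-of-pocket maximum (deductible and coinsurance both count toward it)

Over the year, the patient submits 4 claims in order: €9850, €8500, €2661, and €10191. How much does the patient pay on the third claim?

€220.80

Claim 1 (€9850): €2502 to deductible, leaving €7348; patient's 15% is €1102.20. Patient pays €3604.20; OOP now €3604.20.
Claim 2 (€8500): deductible already satisfied, so patient's share is 15% × €8500 = €1275. Patient pays €1275; OOP now €4879.20.
Claim 3 (€2661): deductible met; 15% of €2661 = €399.15. OOP would hit €5278.35 > €5100, so the cap limits the patient to €5100 − €4879.20 = €220.80.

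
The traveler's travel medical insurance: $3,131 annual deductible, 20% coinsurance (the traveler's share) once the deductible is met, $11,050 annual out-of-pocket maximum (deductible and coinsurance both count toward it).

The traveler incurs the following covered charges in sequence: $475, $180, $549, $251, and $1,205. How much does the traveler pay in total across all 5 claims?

#1 ($475): all of it applies to the deductible. Traveler pays $475; OOP now $475.
#2 ($180): entire amount goes to the deductible. Traveler owes $180 (running OOP $655).
#3 ($549): all of it applies to the deductible. Cost to traveler: $549. OOP to date $1,204.
#4 ($251): all of it applies to the deductible. Traveler owes $251 (running OOP $1,455).
#5 ($1,205): all of it applies to the deductible. Traveler owes $1,205 (running OOP $2,660).
Total paid by the traveler: $475 + $180 + $549 + $251 + $1,205 = $2,660.

$2,660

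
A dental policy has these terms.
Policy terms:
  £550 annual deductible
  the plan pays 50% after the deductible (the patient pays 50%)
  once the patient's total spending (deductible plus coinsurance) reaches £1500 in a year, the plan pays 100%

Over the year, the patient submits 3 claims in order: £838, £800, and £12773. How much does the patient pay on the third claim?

Bill 1, £838: £550 finishes the deductible; £288 goes to coinsurance; coinsurance £288 × 50% = £144. Patient pays £694; OOP now £694.
Bill 2, £800: deductible met; 50% of £800 = £400. Patient pays £400; OOP now £1094.
Bill 3, £12773: deductible met; 50% of £12773 = £6386.50. OOP would hit £7480.50 > £1500, so the cap limits the patient to £1500 − £1094 = £406.

£406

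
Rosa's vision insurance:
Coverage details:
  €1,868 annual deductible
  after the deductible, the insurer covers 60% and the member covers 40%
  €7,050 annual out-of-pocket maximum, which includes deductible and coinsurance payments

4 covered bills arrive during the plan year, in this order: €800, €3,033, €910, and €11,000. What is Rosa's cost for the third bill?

€364

Claim 1 (€800): fully absorbed by the deductible. Member owes €800 (running OOP €800).
Claim 2 (€3,033): €1,068 to deductible, leaving €1,965; member's 40% is €786. Member owes €1,854 (running OOP €2,654).
Claim 3 (€910): deductible already satisfied, so member's share is 40% × €910 = €364. Cost to member: €364. OOP to date €3,018.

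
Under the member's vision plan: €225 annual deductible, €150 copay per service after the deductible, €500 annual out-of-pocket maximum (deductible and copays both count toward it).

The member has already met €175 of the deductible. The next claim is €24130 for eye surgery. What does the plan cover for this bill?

Remaining deductible: €225 − €175 = €50.
After the €50 deductible portion, €24130 − €50 = €24080 is subject to the copay.
Copay on this service: €150.
That puts the member's cost at €50 + €150 = €200 before any cap.
Total out-of-pocket so far would be €175 + €200 = €375, below the €500 cap — no reduction.
Insurer pays the balance: €24130 − €200 = €23930.

€23930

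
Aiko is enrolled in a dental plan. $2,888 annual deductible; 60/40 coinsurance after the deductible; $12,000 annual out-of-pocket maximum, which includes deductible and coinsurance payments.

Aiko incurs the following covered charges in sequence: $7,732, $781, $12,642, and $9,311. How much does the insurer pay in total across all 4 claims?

Claim 1 ($7,732): $2,888 finishes the deductible; $4,844 goes to coinsurance; 40% of $4,844 = $1,937.60. Cost to patient: $4,825.60. OOP to date $4,825.60. Insurer: $7,732 − $4,825.60 = $2,906.40.
Claim 2 ($781): deductible already satisfied, so patient's share is 40% × $781 = $312.40. Patient pays $312.40; OOP now $5,138. Insurer: $781 − $312.40 = $468.60.
Claim 3 ($12,642): deductible already satisfied, so patient's share is 40% × $12,642 = $5,056.80. Patient owes $5,056.80 (running OOP $10,194.80). Plan pays $12,642 − $5,056.80 = $7,585.20.
Claim 4 ($9,311): deductible already satisfied, so patient's share is 40% × $9,311 = $3,724.40. That would push OOP to $13,919.20, over the $12,000 cap, so patient pays $12,000 − $10,194.80 = $1,805.20. Plan pays $9,311 − $1,805.20 = $7,505.80.
Insurer total = bills − patient's total = $30,466 − $12,000 = $18,466.

$18,466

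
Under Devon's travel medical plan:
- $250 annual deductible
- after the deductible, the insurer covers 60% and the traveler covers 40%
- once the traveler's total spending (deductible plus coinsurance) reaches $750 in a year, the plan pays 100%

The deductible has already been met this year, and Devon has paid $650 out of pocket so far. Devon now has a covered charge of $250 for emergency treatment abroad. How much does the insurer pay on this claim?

$150

The deductible is already satisfied, so the full bill goes to coinsurance.
Traveler's 40% share of $250 is $100.
Total out-of-pocket so far would be $650 + $100 = $750, below the $750 cap — no reduction.
The plan picks up $250 − $100 = $150.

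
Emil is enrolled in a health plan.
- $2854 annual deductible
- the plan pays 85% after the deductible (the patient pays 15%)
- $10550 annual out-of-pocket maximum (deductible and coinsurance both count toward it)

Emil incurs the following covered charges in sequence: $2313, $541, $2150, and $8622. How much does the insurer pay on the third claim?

Bill 1, $2313: entire amount goes to the deductible. Cost to patient: $2313. OOP to date $2313. Insurer: $2313 − $2313 = $0.
Bill 2, $541: fully absorbed by the deductible. Patient pays $541; OOP now $2854. Plan pays $541 − $541 = $0.
Bill 3, $2150: deductible met; 15% of $2150 = $322.50. Patient pays $322.50; OOP now $3176.50. Insurer: $2150 − $322.50 = $1827.50.

$1827.50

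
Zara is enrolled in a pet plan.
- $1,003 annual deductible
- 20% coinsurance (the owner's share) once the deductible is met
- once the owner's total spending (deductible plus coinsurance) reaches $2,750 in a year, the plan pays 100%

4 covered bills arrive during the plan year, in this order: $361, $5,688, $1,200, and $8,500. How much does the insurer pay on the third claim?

Claim 1 ($361): entire amount goes to the deductible. Owner owes $361 (running OOP $361). Insurer: $361 − $361 = $0.
Claim 2 ($5,688): deductible takes $642, $5,046 remains; owner's 20% is $1,009.20. Cost to owner: $1,651.20. OOP to date $2,012.20. Plan pays $5,688 − $1,651.20 = $4,036.80.
Claim 3 ($1,200): 20% coinsurance on $1,200 = $240. Cost to owner: $240. OOP to date $2,252.20. Insurer: $1,200 − $240 = $960.

$960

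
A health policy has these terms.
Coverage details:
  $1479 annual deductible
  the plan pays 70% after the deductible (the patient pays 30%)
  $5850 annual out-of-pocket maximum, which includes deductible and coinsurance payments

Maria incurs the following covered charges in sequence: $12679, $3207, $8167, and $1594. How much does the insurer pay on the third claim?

Claim 1 ($12679): deductible takes $1479, $11200 remains; patient's 30% is $3360. Patient pays $4839; OOP now $4839. Insurer: $12679 − $4839 = $7840.
Claim 2 ($3207): deductible already satisfied, so patient's share is 30% × $3207 = $962.10. Patient owes $962.10 (running OOP $5801.10). Plan pays $3207 − $962.10 = $2244.90.
Claim 3 ($8167): deductible met; 30% of $8167 = $2450.10. Adding that to $5801.10 gives $8251.20, past the $5850 cap; patient pays only $5850 − $5801.10 = $48.90. Insurer: $8167 − $48.90 = $8118.10.

$8118.10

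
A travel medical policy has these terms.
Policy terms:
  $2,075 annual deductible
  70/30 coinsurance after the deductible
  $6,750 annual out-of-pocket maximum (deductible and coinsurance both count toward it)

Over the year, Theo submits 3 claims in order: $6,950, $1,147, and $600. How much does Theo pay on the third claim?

$180

#1 ($6,950): deductible takes $2,075, $4,875 remains; 30% of $4,875 = $1,462.50. Cost to traveler: $3,537.50. OOP to date $3,537.50.
#2 ($1,147): 30% coinsurance on $1,147 = $344.10. Traveler pays $344.10; OOP now $3,881.60.
#3 ($600): deductible already satisfied, so traveler's share is 30% × $600 = $180. Traveler owes $180 (running OOP $4,061.60).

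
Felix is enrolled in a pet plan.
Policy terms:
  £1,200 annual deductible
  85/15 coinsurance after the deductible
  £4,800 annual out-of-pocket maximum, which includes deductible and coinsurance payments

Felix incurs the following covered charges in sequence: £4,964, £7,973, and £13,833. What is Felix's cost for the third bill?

Bill 1, £4,964: £1,200 finishes the deductible; £3,764 goes to coinsurance; coinsurance £3,764 × 15% = £564.60. Cost to owner: £1,764.60. OOP to date £1,764.60.
Bill 2, £7,973: deductible already satisfied, so owner's share is 15% × £7,973 = £1,195.95. Cost to owner: £1,195.95. OOP to date £2,960.55.
Bill 3, £13,833: deductible already satisfied, so owner's share is 15% × £13,833 = £2,074.95. OOP would hit £5,035.50 > £4,800, so the cap limits the owner to £4,800 − £2,960.55 = £1,839.45.

£1,839.45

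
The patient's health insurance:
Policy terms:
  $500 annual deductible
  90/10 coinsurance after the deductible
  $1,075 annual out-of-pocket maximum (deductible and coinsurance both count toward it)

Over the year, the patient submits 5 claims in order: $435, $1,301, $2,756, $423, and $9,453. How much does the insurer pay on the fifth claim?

$9,319.50

#1 ($435): fully absorbed by the deductible. Patient owes $435 (running OOP $435). Insurer: $435 − $435 = $0.
#2 ($1,301): $65 to deductible, leaving $1,236; coinsurance $1,236 × 10% = $123.60. Cost to patient: $188.60. OOP to date $623.60. Insurer: $1,301 − $188.60 = $1,112.40.
#3 ($2,756): 10% coinsurance on $2,756 = $275.60. Patient pays $275.60; OOP now $899.20. Plan pays $2,756 − $275.60 = $2,480.40.
#4 ($423): deductible already satisfied, so patient's share is 10% × $423 = $42.30. Patient owes $42.30 (running OOP $941.50). Plan pays $423 − $42.30 = $380.70.
#5 ($9,453): 10% coinsurance on $9,453 = $945.30. OOP would hit $1,886.80 > $1,075, so the cap limits the patient to $1,075 − $941.50 = $133.50. Plan pays $9,453 − $133.50 = $9,319.50.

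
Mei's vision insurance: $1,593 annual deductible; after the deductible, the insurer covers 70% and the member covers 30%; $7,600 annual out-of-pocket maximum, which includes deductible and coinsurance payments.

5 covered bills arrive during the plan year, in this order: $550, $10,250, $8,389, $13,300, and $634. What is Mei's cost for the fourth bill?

$728.20

#1 ($550): fully absorbed by the deductible. Cost to member: $550. OOP to date $550.
#2 ($10,250): $1,043 finishes the deductible; $9,207 goes to coinsurance; 30% of $9,207 = $2,762.10. Member pays $3,805.10; OOP now $4,355.10.
#3 ($8,389): deductible already satisfied, so member's share is 30% × $8,389 = $2,516.70. Member owes $2,516.70 (running OOP $6,871.80).
#4 ($13,300): deductible met; 30% of $13,300 = $3,990. Adding that to $6,871.80 gives $10,861.80, past the $7,600 cap; member pays only $7,600 − $6,871.80 = $728.20.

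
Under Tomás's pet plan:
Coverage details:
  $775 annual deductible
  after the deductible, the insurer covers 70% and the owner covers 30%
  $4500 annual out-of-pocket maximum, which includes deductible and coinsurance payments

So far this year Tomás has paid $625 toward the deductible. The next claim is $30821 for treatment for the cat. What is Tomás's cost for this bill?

Remaining deductible: $775 − $625 = $150.
After the $150 deductible portion, $30821 − $150 = $30671 is subject to coinsurance.
Owner's 30% share of $30671 is $9201.30.
So the owner owes $150 + $9201.30 = $9351.30 before any cap.
Year-to-date out-of-pocket would reach $625 + $9351.30 = $9976.30, above the $4500 maximum, so the owner pays only $4500 − $625 = $3875.

$3875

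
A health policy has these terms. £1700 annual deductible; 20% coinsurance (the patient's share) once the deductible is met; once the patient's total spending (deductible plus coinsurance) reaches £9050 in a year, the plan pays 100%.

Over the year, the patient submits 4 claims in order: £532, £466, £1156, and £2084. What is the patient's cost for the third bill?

Claim 1 — £532: all of it applies to the deductible. Patient pays £532; OOP now £532.
Claim 2 — £466: all of it applies to the deductible. Cost to patient: £466. OOP to date £998.
Claim 3 — £1156: £702 to deductible, leaving £454; patient's 20% is £90.80. Patient pays £792.80; OOP now £1790.80.

£792.80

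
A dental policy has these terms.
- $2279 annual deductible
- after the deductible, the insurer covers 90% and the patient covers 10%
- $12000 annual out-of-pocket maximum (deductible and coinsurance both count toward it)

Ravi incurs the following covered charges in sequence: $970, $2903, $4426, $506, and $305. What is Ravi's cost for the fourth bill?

Claim 1 ($970): entire amount goes to the deductible. Cost to patient: $970. OOP to date $970.
Claim 2 ($2903): deductible takes $1309, $1594 remains; coinsurance $1594 × 10% = $159.40. Patient pays $1468.40; OOP now $2438.40.
Claim 3 ($4426): 10% coinsurance on $4426 = $442.60. Cost to patient: $442.60. OOP to date $2881.
Claim 4 ($506): deductible met; 10% of $506 = $50.60. Patient pays $50.60; OOP now $2931.60.

$50.60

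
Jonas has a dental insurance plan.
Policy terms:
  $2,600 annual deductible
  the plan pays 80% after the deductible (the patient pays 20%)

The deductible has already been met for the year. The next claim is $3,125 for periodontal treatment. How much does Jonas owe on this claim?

With the deductible met, the entire $3,125 is subject to coinsurance.
Coinsurance: $3,125 × 20% = $625.

$625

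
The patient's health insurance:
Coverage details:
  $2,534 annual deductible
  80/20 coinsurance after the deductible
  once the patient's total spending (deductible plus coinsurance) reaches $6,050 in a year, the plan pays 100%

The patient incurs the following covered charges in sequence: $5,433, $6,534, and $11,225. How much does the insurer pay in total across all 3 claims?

$17,142

Bill 1, $5,433: $2,534 finishes the deductible; $2,899 goes to coinsurance; coinsurance $2,899 × 20% = $579.80. Patient owes $3,113.80 (running OOP $3,113.80). Insurer: $5,433 − $3,113.80 = $2,319.20.
Bill 2, $6,534: deductible met; 20% of $6,534 = $1,306.80. Patient owes $1,306.80 (running OOP $4,420.60). Insurer: $6,534 − $1,306.80 = $5,227.20.
Bill 3, $11,225: 20% coinsurance on $11,225 = $2,245. Adding that to $4,420.60 gives $6,665.60, past the $6,050 cap; patient pays only $6,050 − $4,420.60 = $1,629.40. Insurer: $11,225 − $1,629.40 = $9,595.60.
Insurer total: $2,319.20 + $5,227.20 + $9,595.60 = $17,142.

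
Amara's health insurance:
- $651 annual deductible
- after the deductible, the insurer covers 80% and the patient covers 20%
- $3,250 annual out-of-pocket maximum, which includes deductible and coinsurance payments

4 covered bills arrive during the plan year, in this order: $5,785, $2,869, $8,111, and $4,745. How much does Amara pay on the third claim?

Claim 1 ($5,785): $651 finishes the deductible; $5,134 goes to coinsurance; 20% of $5,134 = $1,026.80. Patient owes $1,677.80 (running OOP $1,677.80).
Claim 2 ($2,869): 20% coinsurance on $2,869 = $573.80. Patient pays $573.80; OOP now $2,251.60.
Claim 3 ($8,111): deductible met; 20% of $8,111 = $1,622.20. OOP would hit $3,873.80 > $3,250, so the cap limits the patient to $3,250 − $2,251.60 = $998.40.

$998.40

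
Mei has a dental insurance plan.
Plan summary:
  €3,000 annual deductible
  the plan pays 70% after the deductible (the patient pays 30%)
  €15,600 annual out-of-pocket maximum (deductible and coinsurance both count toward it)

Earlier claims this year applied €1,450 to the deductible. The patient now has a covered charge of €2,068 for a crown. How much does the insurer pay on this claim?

€362.60

Deductible still to meet: €3,000 − €1,450 = €1,550.
That leaves €2,068 − €1,550 = €518 for coinsurance.
Coinsurance: €518 × 30% = €155.40.
Patient responsibility before any cap: €1,550 + €155.40 = €1,705.40.
Cumulative spending €1,450 + €1,705.40 = €3,155.40 stays under the €15,600 maximum.
The insurer covers the remainder: €2,068 − €1,705.40 = €362.60.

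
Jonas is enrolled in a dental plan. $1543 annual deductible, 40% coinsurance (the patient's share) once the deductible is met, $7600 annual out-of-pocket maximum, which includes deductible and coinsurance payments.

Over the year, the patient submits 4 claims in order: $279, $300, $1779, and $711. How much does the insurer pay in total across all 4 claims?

#1 ($279): all of it applies to the deductible. Patient pays $279; OOP now $279. Insurer: $279 − $279 = $0.
#2 ($300): all of it applies to the deductible. Cost to patient: $300. OOP to date $579. Plan pays $300 − $300 = $0.
#3 ($1779): $964 to deductible, leaving $815; coinsurance $815 × 40% = $326. Cost to patient: $1290. OOP to date $1869. Insurer: $1779 − $1290 = $489.
#4 ($711): deductible already satisfied, so patient's share is 40% × $711 = $284.40. Cost to patient: $284.40. OOP to date $2153.40. Insurer: $711 − $284.40 = $426.60.
Insurer total: $0 + $0 + $489 + $426.60 = $915.60.

$915.60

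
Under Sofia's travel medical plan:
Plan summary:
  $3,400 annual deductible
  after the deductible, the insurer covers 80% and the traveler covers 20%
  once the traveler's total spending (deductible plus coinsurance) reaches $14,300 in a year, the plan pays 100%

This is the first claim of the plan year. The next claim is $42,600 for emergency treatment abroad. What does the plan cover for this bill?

Deductible not yet touched, so the first $3,400 of the bill goes to the deductible.
That leaves $42,600 − $3,400 = $39,200 for coinsurance.
Coinsurance: $39,200 × 20% = $7,840.
Traveler responsibility before any cap: $3,400 + $7,840 = $11,240.
Year-to-date out-of-pocket becomes $0 + $11,240 = $11,240, still under the $14,300 maximum, so no cap applies.
The insurer covers the remainder: $42,600 − $11,240 = $31,360.

$31,360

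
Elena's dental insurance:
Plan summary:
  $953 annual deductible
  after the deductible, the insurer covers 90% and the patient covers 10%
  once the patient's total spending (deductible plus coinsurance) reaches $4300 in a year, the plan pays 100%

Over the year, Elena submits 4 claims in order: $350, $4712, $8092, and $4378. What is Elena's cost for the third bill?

$809.20

Claim 1 — $350: fully absorbed by the deductible. Patient owes $350 (running OOP $350).
Claim 2 — $4712: deductible takes $603, $4109 remains; patient's 10% is $410.90. Cost to patient: $1013.90. OOP to date $1363.90.
Claim 3 — $8092: deductible met; 10% of $8092 = $809.20. Patient owes $809.20 (running OOP $2173.10).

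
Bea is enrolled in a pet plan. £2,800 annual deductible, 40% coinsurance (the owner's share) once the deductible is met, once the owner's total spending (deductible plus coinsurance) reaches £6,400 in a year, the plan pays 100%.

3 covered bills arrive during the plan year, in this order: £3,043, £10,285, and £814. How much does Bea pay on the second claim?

£3,502.80

Claim 1 — £3,043: £2,800 to deductible, leaving £243; coinsurance £243 × 40% = £97.20. Cost to owner: £2,897.20. OOP to date £2,897.20.
Claim 2 — £10,285: deductible met; 40% of £10,285 = £4,114. Adding that to £2,897.20 gives £7,011.20, past the £6,400 cap; owner pays only £6,400 − £2,897.20 = £3,502.80.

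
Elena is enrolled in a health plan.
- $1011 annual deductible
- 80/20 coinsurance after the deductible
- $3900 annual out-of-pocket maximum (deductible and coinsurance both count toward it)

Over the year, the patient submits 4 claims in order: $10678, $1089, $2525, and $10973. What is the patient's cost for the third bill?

#1 ($10678): $1011 to deductible, leaving $9667; coinsurance $9667 × 20% = $1933.40. Cost to patient: $2944.40. OOP to date $2944.40.
#2 ($1089): deductible met; 20% of $1089 = $217.80. Patient owes $217.80 (running OOP $3162.20).
#3 ($2525): 20% coinsurance on $2525 = $505. Cost to patient: $505. OOP to date $3667.20.

$505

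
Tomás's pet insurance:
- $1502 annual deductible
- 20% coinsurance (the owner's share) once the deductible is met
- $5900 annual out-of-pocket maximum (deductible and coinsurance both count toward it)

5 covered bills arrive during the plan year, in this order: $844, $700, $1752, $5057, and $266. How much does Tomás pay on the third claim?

Claim 1 ($844): all of it applies to the deductible. Cost to owner: $844. OOP to date $844.
Claim 2 ($700): deductible takes $658, $42 remains; 20% of $42 = $8.40. Owner owes $666.40 (running OOP $1510.40).
Claim 3 ($1752): deductible already satisfied, so owner's share is 20% × $1752 = $350.40. Owner owes $350.40 (running OOP $1860.80).

$350.40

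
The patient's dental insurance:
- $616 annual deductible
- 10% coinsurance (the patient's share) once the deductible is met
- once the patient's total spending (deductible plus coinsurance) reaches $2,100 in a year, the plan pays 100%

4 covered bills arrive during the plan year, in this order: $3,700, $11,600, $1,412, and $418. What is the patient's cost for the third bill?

Claim 1 ($3,700): $616 finishes the deductible; $3,084 goes to coinsurance; patient's 10% is $308.40. Patient owes $924.40 (running OOP $924.40).
Claim 2 ($11,600): deductible met; 10% of $11,600 = $1,160. Cost to patient: $1,160. OOP to date $2,084.40.
Claim 3 ($1,412): deductible already satisfied, so patient's share is 10% × $1,412 = $141.20. Adding that to $2,084.40 gives $2,225.60, past the $2,100 cap; patient pays only $2,100 − $2,084.40 = $15.60.

$15.60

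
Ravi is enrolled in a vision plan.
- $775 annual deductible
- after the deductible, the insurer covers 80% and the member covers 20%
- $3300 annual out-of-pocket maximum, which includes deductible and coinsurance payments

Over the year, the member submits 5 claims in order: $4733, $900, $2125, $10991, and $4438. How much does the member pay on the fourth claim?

$1128.40

Claim 1 — $4733: $775 to deductible, leaving $3958; member's 20% is $791.60. Cost to member: $1566.60. OOP to date $1566.60.
Claim 2 — $900: deductible met; 20% of $900 = $180. Member owes $180 (running OOP $1746.60).
Claim 3 — $2125: deductible met; 20% of $2125 = $425. Member owes $425 (running OOP $2171.60).
Claim 4 — $10991: deductible met; 20% of $10991 = $2198.20. Adding that to $2171.60 gives $4369.80, past the $3300 cap; member pays only $3300 − $2171.60 = $1128.40.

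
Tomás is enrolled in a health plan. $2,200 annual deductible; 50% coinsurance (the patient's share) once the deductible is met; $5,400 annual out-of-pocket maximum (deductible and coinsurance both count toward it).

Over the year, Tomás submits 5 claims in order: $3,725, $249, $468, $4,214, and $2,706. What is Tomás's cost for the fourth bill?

#1 ($3,725): deductible takes $2,200, $1,525 remains; 50% of $1,525 = $762.50. Patient owes $2,962.50 (running OOP $2,962.50).
#2 ($249): deductible already satisfied, so patient's share is 50% × $249 = $124.50. Patient pays $124.50; OOP now $3,087.
#3 ($468): deductible already satisfied, so patient's share is 50% × $468 = $234. Patient owes $234 (running OOP $3,321).
#4 ($4,214): 50% coinsurance on $4,214 = $2,107. OOP would hit $5,428 > $5,400, so the cap limits the patient to $5,400 − $3,321 = $2,079.

$2,079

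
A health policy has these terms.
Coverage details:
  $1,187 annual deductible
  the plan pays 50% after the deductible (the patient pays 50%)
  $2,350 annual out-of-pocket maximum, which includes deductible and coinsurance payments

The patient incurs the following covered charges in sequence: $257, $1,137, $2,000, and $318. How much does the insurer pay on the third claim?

Claim 1 ($257): all of it applies to the deductible. Patient owes $257 (running OOP $257). Plan pays $257 − $257 = $0.
Claim 2 ($1,137): $930 finishes the deductible; $207 goes to coinsurance; coinsurance $207 × 50% = $103.50. Patient pays $1,033.50; OOP now $1,290.50. Insurer: $1,137 − $1,033.50 = $103.50.
Claim 3 ($2,000): deductible met; 50% of $2,000 = $1,000. Patient pays $1,000; OOP now $2,290.50. Insurer: $2,000 − $1,000 = $1,000.

$1,000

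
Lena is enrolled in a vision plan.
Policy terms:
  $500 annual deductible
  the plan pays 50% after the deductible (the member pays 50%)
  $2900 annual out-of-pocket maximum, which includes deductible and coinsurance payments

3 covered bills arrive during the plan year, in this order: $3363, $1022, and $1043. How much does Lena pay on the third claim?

$457.50

Bill 1, $3363: $500 finishes the deductible; $2863 goes to coinsurance; member's 50% is $1431.50. Cost to member: $1931.50. OOP to date $1931.50.
Bill 2, $1022: deductible met; 50% of $1022 = $511. Cost to member: $511. OOP to date $2442.50.
Bill 3, $1043: deductible met; 50% of $1043 = $521.50. That would push OOP to $2964, over the $2900 cap, so member pays $2900 − $2442.50 = $457.50.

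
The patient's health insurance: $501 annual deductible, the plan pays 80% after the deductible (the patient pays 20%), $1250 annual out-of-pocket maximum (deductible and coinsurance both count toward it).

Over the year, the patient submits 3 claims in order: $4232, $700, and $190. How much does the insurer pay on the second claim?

Bill 1, $4232: $501 to deductible, leaving $3731; 20% of $3731 = $746.20. Patient pays $1247.20; OOP now $1247.20. Plan pays $4232 − $1247.20 = $2984.80.
Bill 2, $700: deductible met; 20% of $700 = $140. That would push OOP to $1387.20, over the $1250 cap, so patient pays $1250 − $1247.20 = $2.80. Plan pays $700 − $2.80 = $697.20.

$697.20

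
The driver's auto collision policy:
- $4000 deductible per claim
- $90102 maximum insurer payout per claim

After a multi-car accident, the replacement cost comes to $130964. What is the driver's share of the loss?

Subtract the deductible: $130964 − $4000 = $126964.
$126964 exceeds the $90102 limit, so the insurer pays the limit: $90102.
Driver's share is the uncovered remainder: $130964 − $90102 = $40862.

$40862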